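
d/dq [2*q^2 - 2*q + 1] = 4*q - 2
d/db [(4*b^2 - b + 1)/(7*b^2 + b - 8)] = (11*b^2 - 78*b + 7)/(49*b^4 + 14*b^3 - 111*b^2 - 16*b + 64)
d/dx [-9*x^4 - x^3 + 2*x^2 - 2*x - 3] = -36*x^3 - 3*x^2 + 4*x - 2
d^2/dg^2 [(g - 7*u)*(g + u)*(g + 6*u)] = 6*g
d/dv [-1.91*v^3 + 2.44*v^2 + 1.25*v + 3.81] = -5.73*v^2 + 4.88*v + 1.25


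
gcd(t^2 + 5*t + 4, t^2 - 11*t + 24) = 1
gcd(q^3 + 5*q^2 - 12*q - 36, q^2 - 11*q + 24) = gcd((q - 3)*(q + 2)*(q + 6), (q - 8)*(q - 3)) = q - 3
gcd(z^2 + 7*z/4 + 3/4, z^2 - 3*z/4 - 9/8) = z + 3/4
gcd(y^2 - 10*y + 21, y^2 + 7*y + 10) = 1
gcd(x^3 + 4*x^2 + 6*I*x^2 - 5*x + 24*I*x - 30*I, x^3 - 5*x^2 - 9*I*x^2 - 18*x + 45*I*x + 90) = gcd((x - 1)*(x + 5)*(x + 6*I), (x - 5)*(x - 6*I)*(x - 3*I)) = 1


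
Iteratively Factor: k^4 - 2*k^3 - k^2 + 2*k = (k - 2)*(k^3 - k) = k*(k - 2)*(k^2 - 1) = k*(k - 2)*(k - 1)*(k + 1)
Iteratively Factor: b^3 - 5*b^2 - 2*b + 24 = (b - 3)*(b^2 - 2*b - 8) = (b - 3)*(b + 2)*(b - 4)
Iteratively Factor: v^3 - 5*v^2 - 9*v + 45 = (v + 3)*(v^2 - 8*v + 15) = (v - 5)*(v + 3)*(v - 3)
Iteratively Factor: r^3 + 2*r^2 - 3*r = (r + 3)*(r^2 - r) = (r - 1)*(r + 3)*(r)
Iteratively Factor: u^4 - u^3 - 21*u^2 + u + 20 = (u - 1)*(u^3 - 21*u - 20) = (u - 1)*(u + 1)*(u^2 - u - 20) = (u - 5)*(u - 1)*(u + 1)*(u + 4)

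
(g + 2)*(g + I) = g^2 + 2*g + I*g + 2*I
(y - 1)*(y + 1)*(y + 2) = y^3 + 2*y^2 - y - 2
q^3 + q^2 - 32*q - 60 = (q - 6)*(q + 2)*(q + 5)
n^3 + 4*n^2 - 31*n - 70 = (n - 5)*(n + 2)*(n + 7)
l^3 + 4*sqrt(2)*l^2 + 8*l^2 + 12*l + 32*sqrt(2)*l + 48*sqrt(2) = (l + 2)*(l + 6)*(l + 4*sqrt(2))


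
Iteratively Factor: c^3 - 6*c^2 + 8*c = (c - 4)*(c^2 - 2*c) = (c - 4)*(c - 2)*(c)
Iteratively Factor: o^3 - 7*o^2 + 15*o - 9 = (o - 3)*(o^2 - 4*o + 3) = (o - 3)*(o - 1)*(o - 3)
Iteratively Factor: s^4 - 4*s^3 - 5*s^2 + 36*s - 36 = (s - 2)*(s^3 - 2*s^2 - 9*s + 18) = (s - 2)*(s + 3)*(s^2 - 5*s + 6) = (s - 2)^2*(s + 3)*(s - 3)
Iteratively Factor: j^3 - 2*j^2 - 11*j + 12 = (j - 4)*(j^2 + 2*j - 3) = (j - 4)*(j + 3)*(j - 1)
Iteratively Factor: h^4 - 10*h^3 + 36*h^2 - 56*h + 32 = (h - 2)*(h^3 - 8*h^2 + 20*h - 16) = (h - 2)^2*(h^2 - 6*h + 8) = (h - 2)^3*(h - 4)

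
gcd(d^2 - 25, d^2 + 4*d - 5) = d + 5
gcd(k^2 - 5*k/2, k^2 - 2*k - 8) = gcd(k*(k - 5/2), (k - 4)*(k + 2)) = 1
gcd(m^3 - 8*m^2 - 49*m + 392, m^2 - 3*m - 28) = m - 7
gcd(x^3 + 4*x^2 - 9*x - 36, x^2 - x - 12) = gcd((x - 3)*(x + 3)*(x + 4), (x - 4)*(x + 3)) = x + 3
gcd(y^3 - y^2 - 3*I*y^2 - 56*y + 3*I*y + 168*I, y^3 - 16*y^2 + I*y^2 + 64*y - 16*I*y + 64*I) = y - 8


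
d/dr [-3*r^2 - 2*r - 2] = -6*r - 2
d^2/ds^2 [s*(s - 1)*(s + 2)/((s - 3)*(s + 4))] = 20*(s^3 + 36*s + 12)/(s^6 + 3*s^5 - 33*s^4 - 71*s^3 + 396*s^2 + 432*s - 1728)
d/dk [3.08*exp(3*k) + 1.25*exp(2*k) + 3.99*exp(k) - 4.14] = (9.24*exp(2*k) + 2.5*exp(k) + 3.99)*exp(k)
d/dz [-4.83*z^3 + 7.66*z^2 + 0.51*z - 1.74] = -14.49*z^2 + 15.32*z + 0.51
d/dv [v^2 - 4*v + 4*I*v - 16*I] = 2*v - 4 + 4*I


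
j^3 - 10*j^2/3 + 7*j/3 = j*(j - 7/3)*(j - 1)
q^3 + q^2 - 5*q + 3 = (q - 1)^2*(q + 3)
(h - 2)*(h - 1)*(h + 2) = h^3 - h^2 - 4*h + 4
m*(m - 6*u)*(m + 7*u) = m^3 + m^2*u - 42*m*u^2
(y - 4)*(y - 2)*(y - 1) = y^3 - 7*y^2 + 14*y - 8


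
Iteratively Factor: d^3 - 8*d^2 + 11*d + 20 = (d - 4)*(d^2 - 4*d - 5) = (d - 4)*(d + 1)*(d - 5)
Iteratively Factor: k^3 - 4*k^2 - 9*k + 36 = (k + 3)*(k^2 - 7*k + 12) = (k - 4)*(k + 3)*(k - 3)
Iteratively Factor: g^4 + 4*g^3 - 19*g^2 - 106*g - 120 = (g + 2)*(g^3 + 2*g^2 - 23*g - 60) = (g - 5)*(g + 2)*(g^2 + 7*g + 12) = (g - 5)*(g + 2)*(g + 3)*(g + 4)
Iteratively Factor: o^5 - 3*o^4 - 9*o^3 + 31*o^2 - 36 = (o + 3)*(o^4 - 6*o^3 + 9*o^2 + 4*o - 12) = (o - 2)*(o + 3)*(o^3 - 4*o^2 + o + 6) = (o - 3)*(o - 2)*(o + 3)*(o^2 - o - 2) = (o - 3)*(o - 2)^2*(o + 3)*(o + 1)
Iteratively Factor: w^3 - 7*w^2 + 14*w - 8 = (w - 1)*(w^2 - 6*w + 8) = (w - 4)*(w - 1)*(w - 2)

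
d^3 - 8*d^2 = d^2*(d - 8)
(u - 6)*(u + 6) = u^2 - 36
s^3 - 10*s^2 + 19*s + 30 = (s - 6)*(s - 5)*(s + 1)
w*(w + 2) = w^2 + 2*w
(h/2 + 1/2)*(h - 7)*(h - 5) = h^3/2 - 11*h^2/2 + 23*h/2 + 35/2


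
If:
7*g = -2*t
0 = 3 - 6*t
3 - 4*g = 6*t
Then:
No Solution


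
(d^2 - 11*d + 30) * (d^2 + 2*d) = d^4 - 9*d^3 + 8*d^2 + 60*d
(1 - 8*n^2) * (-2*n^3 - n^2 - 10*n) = 16*n^5 + 8*n^4 + 78*n^3 - n^2 - 10*n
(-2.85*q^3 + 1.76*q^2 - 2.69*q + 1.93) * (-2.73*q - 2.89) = 7.7805*q^4 + 3.4317*q^3 + 2.2573*q^2 + 2.5052*q - 5.5777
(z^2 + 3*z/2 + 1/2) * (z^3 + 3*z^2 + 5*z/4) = z^5 + 9*z^4/2 + 25*z^3/4 + 27*z^2/8 + 5*z/8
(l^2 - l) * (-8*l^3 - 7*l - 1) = -8*l^5 + 8*l^4 - 7*l^3 + 6*l^2 + l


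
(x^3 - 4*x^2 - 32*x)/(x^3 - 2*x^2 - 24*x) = (x - 8)/(x - 6)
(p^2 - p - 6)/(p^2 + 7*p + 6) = (p^2 - p - 6)/(p^2 + 7*p + 6)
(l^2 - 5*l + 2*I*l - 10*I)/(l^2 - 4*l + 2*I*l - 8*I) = (l - 5)/(l - 4)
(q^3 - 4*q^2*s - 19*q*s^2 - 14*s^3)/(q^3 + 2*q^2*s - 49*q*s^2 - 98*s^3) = (q + s)/(q + 7*s)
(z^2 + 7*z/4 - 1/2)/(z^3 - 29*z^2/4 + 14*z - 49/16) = 4*(z + 2)/(4*z^2 - 28*z + 49)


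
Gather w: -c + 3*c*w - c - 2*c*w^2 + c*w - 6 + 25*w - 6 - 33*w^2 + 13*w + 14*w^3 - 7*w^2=-2*c + 14*w^3 + w^2*(-2*c - 40) + w*(4*c + 38) - 12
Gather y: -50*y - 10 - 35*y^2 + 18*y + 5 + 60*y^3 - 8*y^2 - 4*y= 60*y^3 - 43*y^2 - 36*y - 5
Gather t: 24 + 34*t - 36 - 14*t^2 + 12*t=-14*t^2 + 46*t - 12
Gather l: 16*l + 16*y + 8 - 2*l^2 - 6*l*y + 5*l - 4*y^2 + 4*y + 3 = -2*l^2 + l*(21 - 6*y) - 4*y^2 + 20*y + 11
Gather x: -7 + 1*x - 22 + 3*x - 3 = 4*x - 32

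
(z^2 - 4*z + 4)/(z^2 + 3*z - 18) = (z^2 - 4*z + 4)/(z^2 + 3*z - 18)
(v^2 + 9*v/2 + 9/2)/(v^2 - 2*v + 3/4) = 2*(2*v^2 + 9*v + 9)/(4*v^2 - 8*v + 3)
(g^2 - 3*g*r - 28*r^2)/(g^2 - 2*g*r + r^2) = (g^2 - 3*g*r - 28*r^2)/(g^2 - 2*g*r + r^2)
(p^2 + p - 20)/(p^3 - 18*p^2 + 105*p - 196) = (p + 5)/(p^2 - 14*p + 49)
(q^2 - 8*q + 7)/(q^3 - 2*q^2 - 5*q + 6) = (q - 7)/(q^2 - q - 6)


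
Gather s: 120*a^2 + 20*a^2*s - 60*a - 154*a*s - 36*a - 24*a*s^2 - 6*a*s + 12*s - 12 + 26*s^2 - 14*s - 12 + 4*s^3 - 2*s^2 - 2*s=120*a^2 - 96*a + 4*s^3 + s^2*(24 - 24*a) + s*(20*a^2 - 160*a - 4) - 24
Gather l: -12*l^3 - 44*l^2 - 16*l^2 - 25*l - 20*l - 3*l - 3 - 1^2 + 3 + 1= -12*l^3 - 60*l^2 - 48*l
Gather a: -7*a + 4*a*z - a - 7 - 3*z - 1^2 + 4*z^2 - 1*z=a*(4*z - 8) + 4*z^2 - 4*z - 8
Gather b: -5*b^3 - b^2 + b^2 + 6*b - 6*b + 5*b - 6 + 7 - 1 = -5*b^3 + 5*b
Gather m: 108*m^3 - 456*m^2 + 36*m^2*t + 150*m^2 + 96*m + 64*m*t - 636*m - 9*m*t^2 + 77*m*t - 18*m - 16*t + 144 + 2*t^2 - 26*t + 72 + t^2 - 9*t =108*m^3 + m^2*(36*t - 306) + m*(-9*t^2 + 141*t - 558) + 3*t^2 - 51*t + 216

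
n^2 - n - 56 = (n - 8)*(n + 7)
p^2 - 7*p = p*(p - 7)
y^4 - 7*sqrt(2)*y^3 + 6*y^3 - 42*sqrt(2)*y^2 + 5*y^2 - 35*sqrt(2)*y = y*(y + 1)*(y + 5)*(y - 7*sqrt(2))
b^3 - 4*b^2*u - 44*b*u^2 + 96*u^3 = (b - 8*u)*(b - 2*u)*(b + 6*u)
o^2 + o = o*(o + 1)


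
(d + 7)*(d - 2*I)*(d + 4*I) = d^3 + 7*d^2 + 2*I*d^2 + 8*d + 14*I*d + 56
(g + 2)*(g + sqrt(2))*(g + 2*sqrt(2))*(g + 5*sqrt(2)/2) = g^4 + 2*g^3 + 11*sqrt(2)*g^3/2 + 11*sqrt(2)*g^2 + 19*g^2 + 10*sqrt(2)*g + 38*g + 20*sqrt(2)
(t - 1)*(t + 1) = t^2 - 1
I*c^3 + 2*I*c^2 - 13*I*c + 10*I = (c - 2)*(c + 5)*(I*c - I)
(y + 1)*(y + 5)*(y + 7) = y^3 + 13*y^2 + 47*y + 35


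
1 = 1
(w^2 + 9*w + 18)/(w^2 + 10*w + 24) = (w + 3)/(w + 4)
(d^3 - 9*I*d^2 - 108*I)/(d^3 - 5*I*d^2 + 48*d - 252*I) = (d + 3*I)/(d + 7*I)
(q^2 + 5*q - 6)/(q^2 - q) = (q + 6)/q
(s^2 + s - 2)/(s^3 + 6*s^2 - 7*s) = (s + 2)/(s*(s + 7))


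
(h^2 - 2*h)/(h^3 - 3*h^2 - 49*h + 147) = h*(h - 2)/(h^3 - 3*h^2 - 49*h + 147)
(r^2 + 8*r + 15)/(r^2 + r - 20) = (r + 3)/(r - 4)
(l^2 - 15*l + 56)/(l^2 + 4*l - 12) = (l^2 - 15*l + 56)/(l^2 + 4*l - 12)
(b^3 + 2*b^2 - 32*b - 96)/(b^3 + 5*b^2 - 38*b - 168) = (b + 4)/(b + 7)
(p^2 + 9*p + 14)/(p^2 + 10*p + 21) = (p + 2)/(p + 3)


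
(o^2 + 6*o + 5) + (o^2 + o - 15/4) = 2*o^2 + 7*o + 5/4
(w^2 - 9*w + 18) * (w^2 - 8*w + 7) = w^4 - 17*w^3 + 97*w^2 - 207*w + 126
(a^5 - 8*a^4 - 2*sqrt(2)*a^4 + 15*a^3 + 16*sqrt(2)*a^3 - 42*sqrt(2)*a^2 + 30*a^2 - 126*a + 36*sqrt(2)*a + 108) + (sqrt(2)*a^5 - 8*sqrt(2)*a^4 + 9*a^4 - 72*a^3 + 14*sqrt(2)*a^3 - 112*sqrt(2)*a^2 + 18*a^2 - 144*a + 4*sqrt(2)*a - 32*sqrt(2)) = a^5 + sqrt(2)*a^5 - 10*sqrt(2)*a^4 + a^4 - 57*a^3 + 30*sqrt(2)*a^3 - 154*sqrt(2)*a^2 + 48*a^2 - 270*a + 40*sqrt(2)*a - 32*sqrt(2) + 108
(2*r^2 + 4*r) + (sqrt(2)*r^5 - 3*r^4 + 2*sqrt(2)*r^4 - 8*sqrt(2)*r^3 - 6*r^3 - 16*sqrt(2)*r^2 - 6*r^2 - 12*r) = sqrt(2)*r^5 - 3*r^4 + 2*sqrt(2)*r^4 - 8*sqrt(2)*r^3 - 6*r^3 - 16*sqrt(2)*r^2 - 4*r^2 - 8*r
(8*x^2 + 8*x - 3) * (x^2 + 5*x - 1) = 8*x^4 + 48*x^3 + 29*x^2 - 23*x + 3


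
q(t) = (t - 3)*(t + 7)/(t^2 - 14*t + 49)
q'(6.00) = 94.00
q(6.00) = 39.00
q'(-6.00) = -0.06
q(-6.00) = -0.05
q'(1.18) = 0.04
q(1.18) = -0.44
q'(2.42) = 0.31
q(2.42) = -0.26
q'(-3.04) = -0.07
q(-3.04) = -0.24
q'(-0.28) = -0.05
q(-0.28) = -0.42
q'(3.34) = 0.94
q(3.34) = 0.26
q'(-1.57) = -0.07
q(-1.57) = -0.34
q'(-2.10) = -0.07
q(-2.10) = -0.30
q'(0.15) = -0.04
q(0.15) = -0.43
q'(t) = (14 - 2*t)*(t - 3)*(t + 7)/(t^2 - 14*t + 49)^2 + (t - 3)/(t^2 - 14*t + 49) + (t + 7)/(t^2 - 14*t + 49) = 2*(7 - 9*t)/(t^3 - 21*t^2 + 147*t - 343)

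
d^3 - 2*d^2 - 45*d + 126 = (d - 6)*(d - 3)*(d + 7)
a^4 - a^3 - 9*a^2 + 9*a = a*(a - 3)*(a - 1)*(a + 3)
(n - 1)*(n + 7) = n^2 + 6*n - 7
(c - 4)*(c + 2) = c^2 - 2*c - 8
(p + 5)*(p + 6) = p^2 + 11*p + 30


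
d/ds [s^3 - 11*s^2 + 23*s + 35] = 3*s^2 - 22*s + 23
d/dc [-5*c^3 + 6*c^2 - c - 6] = -15*c^2 + 12*c - 1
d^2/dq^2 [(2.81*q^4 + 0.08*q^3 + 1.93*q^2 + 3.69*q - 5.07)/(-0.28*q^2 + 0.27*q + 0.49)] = (-0.440607999999999*q^6 + 1.274616*q^5 + 1.084098*q^4 - 6.852232*q^3 - 7.363524*q^2 - 5.452608*q + 2.180002)/(0.021952*q^6 - 0.063504*q^5 - 0.054012*q^4 + 0.202581*q^3 + 0.094521*q^2 - 0.194481*q - 0.117649)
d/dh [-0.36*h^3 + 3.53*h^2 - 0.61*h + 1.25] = -1.08*h^2 + 7.06*h - 0.61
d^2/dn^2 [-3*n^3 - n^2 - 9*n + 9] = -18*n - 2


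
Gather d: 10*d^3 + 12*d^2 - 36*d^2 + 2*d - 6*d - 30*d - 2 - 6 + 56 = 10*d^3 - 24*d^2 - 34*d + 48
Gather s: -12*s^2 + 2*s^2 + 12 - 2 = 10 - 10*s^2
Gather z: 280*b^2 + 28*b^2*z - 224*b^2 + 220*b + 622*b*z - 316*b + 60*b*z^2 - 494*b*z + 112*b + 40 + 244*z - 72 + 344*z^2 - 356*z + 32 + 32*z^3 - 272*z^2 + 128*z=56*b^2 + 16*b + 32*z^3 + z^2*(60*b + 72) + z*(28*b^2 + 128*b + 16)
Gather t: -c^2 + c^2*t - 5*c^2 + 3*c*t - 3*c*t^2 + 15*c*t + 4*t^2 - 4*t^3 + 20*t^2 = -6*c^2 - 4*t^3 + t^2*(24 - 3*c) + t*(c^2 + 18*c)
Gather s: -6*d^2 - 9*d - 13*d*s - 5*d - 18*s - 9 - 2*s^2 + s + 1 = -6*d^2 - 14*d - 2*s^2 + s*(-13*d - 17) - 8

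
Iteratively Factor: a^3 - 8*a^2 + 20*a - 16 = (a - 4)*(a^2 - 4*a + 4) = (a - 4)*(a - 2)*(a - 2)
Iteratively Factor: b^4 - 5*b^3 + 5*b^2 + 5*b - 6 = (b - 2)*(b^3 - 3*b^2 - b + 3) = (b - 3)*(b - 2)*(b^2 - 1) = (b - 3)*(b - 2)*(b + 1)*(b - 1)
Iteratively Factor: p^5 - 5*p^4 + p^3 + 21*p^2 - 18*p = (p)*(p^4 - 5*p^3 + p^2 + 21*p - 18) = p*(p - 3)*(p^3 - 2*p^2 - 5*p + 6) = p*(p - 3)^2*(p^2 + p - 2) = p*(p - 3)^2*(p + 2)*(p - 1)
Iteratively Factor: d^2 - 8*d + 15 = (d - 5)*(d - 3)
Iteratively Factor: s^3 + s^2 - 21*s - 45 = (s + 3)*(s^2 - 2*s - 15) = (s + 3)^2*(s - 5)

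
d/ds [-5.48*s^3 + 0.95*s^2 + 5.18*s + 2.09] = -16.44*s^2 + 1.9*s + 5.18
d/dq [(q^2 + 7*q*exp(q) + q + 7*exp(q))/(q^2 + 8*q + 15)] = (-2*(q + 4)*(q^2 + 7*q*exp(q) + q + 7*exp(q)) + (q^2 + 8*q + 15)*(7*q*exp(q) + 2*q + 14*exp(q) + 1))/(q^2 + 8*q + 15)^2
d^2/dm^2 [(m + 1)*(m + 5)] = 2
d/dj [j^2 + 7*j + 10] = 2*j + 7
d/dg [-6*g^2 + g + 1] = 1 - 12*g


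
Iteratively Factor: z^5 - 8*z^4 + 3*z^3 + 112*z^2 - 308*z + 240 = (z - 3)*(z^4 - 5*z^3 - 12*z^2 + 76*z - 80) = (z - 3)*(z + 4)*(z^3 - 9*z^2 + 24*z - 20) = (z - 3)*(z - 2)*(z + 4)*(z^2 - 7*z + 10) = (z - 5)*(z - 3)*(z - 2)*(z + 4)*(z - 2)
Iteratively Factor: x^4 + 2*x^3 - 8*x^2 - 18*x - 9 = (x + 1)*(x^3 + x^2 - 9*x - 9) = (x + 1)*(x + 3)*(x^2 - 2*x - 3) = (x + 1)^2*(x + 3)*(x - 3)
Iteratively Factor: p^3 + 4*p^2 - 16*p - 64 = (p - 4)*(p^2 + 8*p + 16) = (p - 4)*(p + 4)*(p + 4)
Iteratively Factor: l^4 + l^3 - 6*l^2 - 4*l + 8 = (l + 2)*(l^3 - l^2 - 4*l + 4) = (l + 2)^2*(l^2 - 3*l + 2) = (l - 2)*(l + 2)^2*(l - 1)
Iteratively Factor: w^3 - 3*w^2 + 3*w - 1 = (w - 1)*(w^2 - 2*w + 1) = (w - 1)^2*(w - 1)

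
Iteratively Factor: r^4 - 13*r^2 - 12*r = (r - 4)*(r^3 + 4*r^2 + 3*r) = (r - 4)*(r + 1)*(r^2 + 3*r) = r*(r - 4)*(r + 1)*(r + 3)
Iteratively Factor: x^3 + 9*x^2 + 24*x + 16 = (x + 1)*(x^2 + 8*x + 16) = (x + 1)*(x + 4)*(x + 4)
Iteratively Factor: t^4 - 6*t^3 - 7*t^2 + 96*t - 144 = (t - 3)*(t^3 - 3*t^2 - 16*t + 48) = (t - 3)^2*(t^2 - 16) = (t - 4)*(t - 3)^2*(t + 4)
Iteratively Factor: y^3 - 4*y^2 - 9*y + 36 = (y - 3)*(y^2 - y - 12) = (y - 3)*(y + 3)*(y - 4)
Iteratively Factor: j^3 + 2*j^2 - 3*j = (j + 3)*(j^2 - j) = (j - 1)*(j + 3)*(j)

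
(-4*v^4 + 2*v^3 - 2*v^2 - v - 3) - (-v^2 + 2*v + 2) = -4*v^4 + 2*v^3 - v^2 - 3*v - 5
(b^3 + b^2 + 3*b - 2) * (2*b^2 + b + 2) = 2*b^5 + 3*b^4 + 9*b^3 + b^2 + 4*b - 4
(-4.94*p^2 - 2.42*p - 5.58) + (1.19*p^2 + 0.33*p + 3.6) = -3.75*p^2 - 2.09*p - 1.98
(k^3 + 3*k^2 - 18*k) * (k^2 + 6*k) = k^5 + 9*k^4 - 108*k^2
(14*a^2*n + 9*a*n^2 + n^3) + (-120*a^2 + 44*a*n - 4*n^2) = 14*a^2*n - 120*a^2 + 9*a*n^2 + 44*a*n + n^3 - 4*n^2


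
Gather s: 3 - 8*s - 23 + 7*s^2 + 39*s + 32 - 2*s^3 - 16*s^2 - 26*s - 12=-2*s^3 - 9*s^2 + 5*s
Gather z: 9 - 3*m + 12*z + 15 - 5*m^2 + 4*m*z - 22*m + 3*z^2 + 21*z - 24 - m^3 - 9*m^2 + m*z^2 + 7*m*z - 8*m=-m^3 - 14*m^2 - 33*m + z^2*(m + 3) + z*(11*m + 33)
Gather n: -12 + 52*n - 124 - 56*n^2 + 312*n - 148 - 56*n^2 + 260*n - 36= -112*n^2 + 624*n - 320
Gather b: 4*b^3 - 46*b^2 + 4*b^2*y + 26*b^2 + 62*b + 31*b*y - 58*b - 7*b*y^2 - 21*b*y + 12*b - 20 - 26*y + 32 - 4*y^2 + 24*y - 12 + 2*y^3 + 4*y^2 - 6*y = 4*b^3 + b^2*(4*y - 20) + b*(-7*y^2 + 10*y + 16) + 2*y^3 - 8*y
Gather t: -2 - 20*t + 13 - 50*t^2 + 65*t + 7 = -50*t^2 + 45*t + 18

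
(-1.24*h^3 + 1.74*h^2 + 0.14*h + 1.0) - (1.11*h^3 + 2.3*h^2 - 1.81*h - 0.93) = -2.35*h^3 - 0.56*h^2 + 1.95*h + 1.93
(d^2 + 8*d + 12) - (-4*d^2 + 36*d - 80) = 5*d^2 - 28*d + 92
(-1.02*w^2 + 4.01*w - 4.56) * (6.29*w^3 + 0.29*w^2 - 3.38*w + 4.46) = -6.4158*w^5 + 24.9271*w^4 - 24.0719*w^3 - 19.4254*w^2 + 33.2974*w - 20.3376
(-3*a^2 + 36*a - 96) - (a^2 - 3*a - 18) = -4*a^2 + 39*a - 78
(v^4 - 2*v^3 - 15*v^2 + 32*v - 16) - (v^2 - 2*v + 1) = v^4 - 2*v^3 - 16*v^2 + 34*v - 17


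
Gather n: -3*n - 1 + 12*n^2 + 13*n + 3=12*n^2 + 10*n + 2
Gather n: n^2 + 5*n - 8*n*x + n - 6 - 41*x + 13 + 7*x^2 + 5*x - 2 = n^2 + n*(6 - 8*x) + 7*x^2 - 36*x + 5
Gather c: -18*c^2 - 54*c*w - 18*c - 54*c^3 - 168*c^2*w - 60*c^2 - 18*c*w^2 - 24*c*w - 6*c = -54*c^3 + c^2*(-168*w - 78) + c*(-18*w^2 - 78*w - 24)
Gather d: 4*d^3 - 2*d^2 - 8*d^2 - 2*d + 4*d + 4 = 4*d^3 - 10*d^2 + 2*d + 4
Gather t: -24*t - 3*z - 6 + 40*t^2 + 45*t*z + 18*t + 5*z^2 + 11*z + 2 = 40*t^2 + t*(45*z - 6) + 5*z^2 + 8*z - 4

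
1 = 1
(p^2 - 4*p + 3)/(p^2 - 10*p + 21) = (p - 1)/(p - 7)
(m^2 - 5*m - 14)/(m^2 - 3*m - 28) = (m + 2)/(m + 4)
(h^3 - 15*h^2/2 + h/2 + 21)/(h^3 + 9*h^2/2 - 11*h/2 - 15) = (h - 7)/(h + 5)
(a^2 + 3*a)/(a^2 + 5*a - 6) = a*(a + 3)/(a^2 + 5*a - 6)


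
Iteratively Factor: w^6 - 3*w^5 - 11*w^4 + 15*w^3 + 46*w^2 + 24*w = (w + 2)*(w^5 - 5*w^4 - w^3 + 17*w^2 + 12*w) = (w + 1)*(w + 2)*(w^4 - 6*w^3 + 5*w^2 + 12*w) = (w - 3)*(w + 1)*(w + 2)*(w^3 - 3*w^2 - 4*w) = (w - 3)*(w + 1)^2*(w + 2)*(w^2 - 4*w) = w*(w - 3)*(w + 1)^2*(w + 2)*(w - 4)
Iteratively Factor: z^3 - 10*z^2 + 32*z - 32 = (z - 4)*(z^2 - 6*z + 8) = (z - 4)^2*(z - 2)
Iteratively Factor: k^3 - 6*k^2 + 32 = (k - 4)*(k^2 - 2*k - 8) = (k - 4)*(k + 2)*(k - 4)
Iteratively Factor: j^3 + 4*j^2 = (j)*(j^2 + 4*j) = j^2*(j + 4)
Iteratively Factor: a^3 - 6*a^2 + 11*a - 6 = (a - 2)*(a^2 - 4*a + 3) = (a - 2)*(a - 1)*(a - 3)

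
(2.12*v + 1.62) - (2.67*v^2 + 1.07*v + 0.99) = -2.67*v^2 + 1.05*v + 0.63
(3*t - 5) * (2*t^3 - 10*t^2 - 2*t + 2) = 6*t^4 - 40*t^3 + 44*t^2 + 16*t - 10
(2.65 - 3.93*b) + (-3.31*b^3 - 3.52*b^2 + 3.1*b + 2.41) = -3.31*b^3 - 3.52*b^2 - 0.83*b + 5.06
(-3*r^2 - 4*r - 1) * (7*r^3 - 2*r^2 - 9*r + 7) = -21*r^5 - 22*r^4 + 28*r^3 + 17*r^2 - 19*r - 7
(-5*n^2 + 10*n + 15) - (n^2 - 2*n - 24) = -6*n^2 + 12*n + 39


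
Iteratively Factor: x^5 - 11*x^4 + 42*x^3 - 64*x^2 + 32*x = (x - 1)*(x^4 - 10*x^3 + 32*x^2 - 32*x) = x*(x - 1)*(x^3 - 10*x^2 + 32*x - 32) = x*(x - 4)*(x - 1)*(x^2 - 6*x + 8) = x*(x - 4)^2*(x - 1)*(x - 2)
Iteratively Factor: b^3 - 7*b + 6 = (b - 1)*(b^2 + b - 6) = (b - 2)*(b - 1)*(b + 3)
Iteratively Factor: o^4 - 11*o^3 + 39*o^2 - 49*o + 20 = (o - 1)*(o^3 - 10*o^2 + 29*o - 20) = (o - 5)*(o - 1)*(o^2 - 5*o + 4) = (o - 5)*(o - 4)*(o - 1)*(o - 1)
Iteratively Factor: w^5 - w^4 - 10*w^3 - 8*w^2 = (w + 2)*(w^4 - 3*w^3 - 4*w^2) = (w + 1)*(w + 2)*(w^3 - 4*w^2) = w*(w + 1)*(w + 2)*(w^2 - 4*w) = w*(w - 4)*(w + 1)*(w + 2)*(w)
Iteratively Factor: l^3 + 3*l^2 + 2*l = (l)*(l^2 + 3*l + 2) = l*(l + 1)*(l + 2)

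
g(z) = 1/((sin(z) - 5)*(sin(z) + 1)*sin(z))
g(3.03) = -1.65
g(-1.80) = 6.57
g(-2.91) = 1.08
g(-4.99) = -0.13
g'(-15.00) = 0.68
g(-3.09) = 4.05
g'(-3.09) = -74.92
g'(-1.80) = 55.32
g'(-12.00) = 0.53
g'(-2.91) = -3.42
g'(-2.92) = -3.77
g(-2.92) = 1.12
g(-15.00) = 0.78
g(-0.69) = 0.77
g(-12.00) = -0.27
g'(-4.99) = 0.05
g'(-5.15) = 0.08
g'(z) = -cos(z)/((sin(z) - 5)*(sin(z) + 1)*sin(z)^2) - cos(z)/((sin(z) - 5)*(sin(z) + 1)^2*sin(z)) - cos(z)/((sin(z) - 5)^2*(sin(z) + 1)*sin(z))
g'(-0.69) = -0.59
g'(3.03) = -15.89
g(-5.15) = -0.14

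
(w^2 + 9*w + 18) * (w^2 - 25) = w^4 + 9*w^3 - 7*w^2 - 225*w - 450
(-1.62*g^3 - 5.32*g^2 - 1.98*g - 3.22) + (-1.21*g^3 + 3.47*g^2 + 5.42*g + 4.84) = -2.83*g^3 - 1.85*g^2 + 3.44*g + 1.62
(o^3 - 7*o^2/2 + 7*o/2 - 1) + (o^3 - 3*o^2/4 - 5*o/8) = 2*o^3 - 17*o^2/4 + 23*o/8 - 1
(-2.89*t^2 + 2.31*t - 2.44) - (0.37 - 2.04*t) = -2.89*t^2 + 4.35*t - 2.81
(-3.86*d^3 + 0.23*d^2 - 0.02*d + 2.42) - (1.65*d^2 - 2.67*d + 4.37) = -3.86*d^3 - 1.42*d^2 + 2.65*d - 1.95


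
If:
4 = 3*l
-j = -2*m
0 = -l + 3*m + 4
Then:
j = -16/9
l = 4/3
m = -8/9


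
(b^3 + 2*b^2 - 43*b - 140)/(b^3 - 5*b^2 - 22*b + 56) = (b + 5)/(b - 2)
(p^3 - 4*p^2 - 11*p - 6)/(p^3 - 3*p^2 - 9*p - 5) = (p - 6)/(p - 5)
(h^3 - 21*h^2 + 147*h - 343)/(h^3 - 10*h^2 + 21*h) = (h^2 - 14*h + 49)/(h*(h - 3))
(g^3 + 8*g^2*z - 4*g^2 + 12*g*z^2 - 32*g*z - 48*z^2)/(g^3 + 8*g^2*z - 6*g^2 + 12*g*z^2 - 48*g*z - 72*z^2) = (g - 4)/(g - 6)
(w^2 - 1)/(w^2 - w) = (w + 1)/w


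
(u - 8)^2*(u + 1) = u^3 - 15*u^2 + 48*u + 64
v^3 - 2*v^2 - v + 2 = (v - 2)*(v - 1)*(v + 1)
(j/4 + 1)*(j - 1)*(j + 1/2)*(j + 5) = j^4/4 + 17*j^3/8 + 15*j^2/4 - 29*j/8 - 5/2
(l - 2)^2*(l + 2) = l^3 - 2*l^2 - 4*l + 8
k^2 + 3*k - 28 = (k - 4)*(k + 7)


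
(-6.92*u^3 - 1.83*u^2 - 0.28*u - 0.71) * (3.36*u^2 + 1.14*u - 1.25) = -23.2512*u^5 - 14.0376*u^4 + 5.623*u^3 - 0.4173*u^2 - 0.4594*u + 0.8875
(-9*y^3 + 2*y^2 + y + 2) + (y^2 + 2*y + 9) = -9*y^3 + 3*y^2 + 3*y + 11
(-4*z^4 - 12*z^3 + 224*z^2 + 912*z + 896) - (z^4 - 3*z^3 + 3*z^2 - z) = -5*z^4 - 9*z^3 + 221*z^2 + 913*z + 896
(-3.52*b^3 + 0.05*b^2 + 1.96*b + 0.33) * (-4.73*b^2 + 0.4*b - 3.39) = 16.6496*b^5 - 1.6445*b^4 + 2.682*b^3 - 0.9464*b^2 - 6.5124*b - 1.1187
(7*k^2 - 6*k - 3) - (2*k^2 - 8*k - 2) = 5*k^2 + 2*k - 1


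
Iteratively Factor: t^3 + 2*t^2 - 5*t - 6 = (t + 3)*(t^2 - t - 2) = (t - 2)*(t + 3)*(t + 1)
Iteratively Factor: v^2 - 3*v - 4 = (v - 4)*(v + 1)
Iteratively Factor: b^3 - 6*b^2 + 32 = (b + 2)*(b^2 - 8*b + 16) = (b - 4)*(b + 2)*(b - 4)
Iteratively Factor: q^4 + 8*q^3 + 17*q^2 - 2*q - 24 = (q + 2)*(q^3 + 6*q^2 + 5*q - 12) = (q + 2)*(q + 4)*(q^2 + 2*q - 3) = (q - 1)*(q + 2)*(q + 4)*(q + 3)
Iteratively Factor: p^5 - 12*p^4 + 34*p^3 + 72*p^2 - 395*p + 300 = (p - 5)*(p^4 - 7*p^3 - p^2 + 67*p - 60) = (p - 5)^2*(p^3 - 2*p^2 - 11*p + 12) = (p - 5)^2*(p - 4)*(p^2 + 2*p - 3) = (p - 5)^2*(p - 4)*(p - 1)*(p + 3)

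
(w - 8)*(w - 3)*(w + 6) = w^3 - 5*w^2 - 42*w + 144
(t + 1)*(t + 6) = t^2 + 7*t + 6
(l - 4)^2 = l^2 - 8*l + 16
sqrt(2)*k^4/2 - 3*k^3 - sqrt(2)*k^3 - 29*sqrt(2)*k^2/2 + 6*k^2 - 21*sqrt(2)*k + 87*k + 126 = (k - 7)*(k + 3)*(k - 3*sqrt(2))*(sqrt(2)*k/2 + sqrt(2))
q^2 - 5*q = q*(q - 5)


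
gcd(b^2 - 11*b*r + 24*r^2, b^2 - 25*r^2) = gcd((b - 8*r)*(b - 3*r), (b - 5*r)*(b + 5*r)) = 1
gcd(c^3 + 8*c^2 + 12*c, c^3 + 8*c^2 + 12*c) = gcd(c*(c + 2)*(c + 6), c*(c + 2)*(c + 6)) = c^3 + 8*c^2 + 12*c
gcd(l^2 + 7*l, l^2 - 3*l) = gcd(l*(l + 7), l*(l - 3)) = l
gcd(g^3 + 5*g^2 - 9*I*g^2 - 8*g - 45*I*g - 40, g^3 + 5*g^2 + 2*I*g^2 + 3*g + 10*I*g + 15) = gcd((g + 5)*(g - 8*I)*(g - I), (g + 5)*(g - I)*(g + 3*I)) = g^2 + g*(5 - I) - 5*I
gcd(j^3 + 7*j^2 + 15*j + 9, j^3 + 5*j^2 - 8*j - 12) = j + 1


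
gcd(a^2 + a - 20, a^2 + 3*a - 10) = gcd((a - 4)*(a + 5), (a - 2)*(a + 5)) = a + 5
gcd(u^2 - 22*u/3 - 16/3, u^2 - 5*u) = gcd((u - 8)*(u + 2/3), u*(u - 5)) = 1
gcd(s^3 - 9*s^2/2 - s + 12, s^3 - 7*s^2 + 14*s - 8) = s^2 - 6*s + 8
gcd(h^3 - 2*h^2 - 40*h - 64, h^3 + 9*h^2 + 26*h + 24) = h^2 + 6*h + 8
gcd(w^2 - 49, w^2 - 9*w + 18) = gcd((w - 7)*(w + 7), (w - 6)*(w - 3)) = 1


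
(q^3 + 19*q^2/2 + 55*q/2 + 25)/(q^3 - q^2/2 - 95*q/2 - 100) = (q + 2)/(q - 8)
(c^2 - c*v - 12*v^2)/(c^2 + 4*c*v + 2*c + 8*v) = (c^2 - c*v - 12*v^2)/(c^2 + 4*c*v + 2*c + 8*v)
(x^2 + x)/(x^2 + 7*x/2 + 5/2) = 2*x/(2*x + 5)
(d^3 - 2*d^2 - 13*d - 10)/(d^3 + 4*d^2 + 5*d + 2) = (d - 5)/(d + 1)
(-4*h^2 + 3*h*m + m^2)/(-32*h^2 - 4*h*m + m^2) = (h - m)/(8*h - m)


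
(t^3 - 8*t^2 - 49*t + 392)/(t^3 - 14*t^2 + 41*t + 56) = (t + 7)/(t + 1)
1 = 1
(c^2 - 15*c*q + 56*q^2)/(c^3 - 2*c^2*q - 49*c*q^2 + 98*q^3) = (-c + 8*q)/(-c^2 - 5*c*q + 14*q^2)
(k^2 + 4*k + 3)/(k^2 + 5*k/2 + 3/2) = 2*(k + 3)/(2*k + 3)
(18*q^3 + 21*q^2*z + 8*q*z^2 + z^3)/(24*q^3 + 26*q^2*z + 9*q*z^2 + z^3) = (3*q + z)/(4*q + z)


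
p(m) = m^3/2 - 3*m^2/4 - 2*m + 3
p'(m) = 3*m^2/2 - 3*m/2 - 2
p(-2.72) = -7.17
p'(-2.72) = 13.18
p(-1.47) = 2.73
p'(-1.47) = 3.45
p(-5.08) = -71.74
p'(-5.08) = 44.33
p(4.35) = 21.26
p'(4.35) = 19.86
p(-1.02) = 3.73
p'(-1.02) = 1.09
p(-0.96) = 3.79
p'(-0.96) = 0.82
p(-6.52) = -154.43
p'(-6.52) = 71.55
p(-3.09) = -12.73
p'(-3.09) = 16.96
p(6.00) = 72.00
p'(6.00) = 43.00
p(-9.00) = -404.25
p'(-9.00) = 133.00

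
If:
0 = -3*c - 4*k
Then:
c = -4*k/3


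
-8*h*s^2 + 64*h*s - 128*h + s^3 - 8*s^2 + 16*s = (-8*h + s)*(s - 4)^2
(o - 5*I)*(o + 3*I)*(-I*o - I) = -I*o^3 - 2*o^2 - I*o^2 - 2*o - 15*I*o - 15*I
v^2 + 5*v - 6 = (v - 1)*(v + 6)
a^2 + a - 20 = (a - 4)*(a + 5)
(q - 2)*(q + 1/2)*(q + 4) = q^3 + 5*q^2/2 - 7*q - 4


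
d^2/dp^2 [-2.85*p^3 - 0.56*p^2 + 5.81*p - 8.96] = -17.1*p - 1.12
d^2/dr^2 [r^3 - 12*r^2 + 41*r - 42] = 6*r - 24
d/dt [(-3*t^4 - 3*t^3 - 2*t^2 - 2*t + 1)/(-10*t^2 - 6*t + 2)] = (30*t^5 + 42*t^4 + 6*t^3 - 13*t^2 + 6*t + 1)/(2*(25*t^4 + 30*t^3 - t^2 - 6*t + 1))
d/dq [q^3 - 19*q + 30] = 3*q^2 - 19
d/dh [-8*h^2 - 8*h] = -16*h - 8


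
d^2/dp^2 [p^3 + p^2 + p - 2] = 6*p + 2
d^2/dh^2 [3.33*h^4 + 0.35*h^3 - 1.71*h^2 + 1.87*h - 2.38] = 39.96*h^2 + 2.1*h - 3.42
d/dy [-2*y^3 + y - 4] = 1 - 6*y^2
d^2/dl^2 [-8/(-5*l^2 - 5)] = 16*(3*l^2 - 1)/(5*(l^2 + 1)^3)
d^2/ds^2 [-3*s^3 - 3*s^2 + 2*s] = -18*s - 6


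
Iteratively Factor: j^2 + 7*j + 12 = (j + 3)*(j + 4)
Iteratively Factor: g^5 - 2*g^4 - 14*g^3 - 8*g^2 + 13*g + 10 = (g + 2)*(g^4 - 4*g^3 - 6*g^2 + 4*g + 5) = (g + 1)*(g + 2)*(g^3 - 5*g^2 - g + 5) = (g + 1)^2*(g + 2)*(g^2 - 6*g + 5) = (g - 5)*(g + 1)^2*(g + 2)*(g - 1)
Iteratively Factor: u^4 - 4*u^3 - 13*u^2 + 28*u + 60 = (u - 3)*(u^3 - u^2 - 16*u - 20) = (u - 3)*(u + 2)*(u^2 - 3*u - 10) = (u - 5)*(u - 3)*(u + 2)*(u + 2)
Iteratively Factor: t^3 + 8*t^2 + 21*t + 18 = (t + 3)*(t^2 + 5*t + 6) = (t + 3)^2*(t + 2)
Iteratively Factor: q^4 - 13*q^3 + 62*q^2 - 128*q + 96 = (q - 4)*(q^3 - 9*q^2 + 26*q - 24) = (q - 4)*(q - 3)*(q^2 - 6*q + 8) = (q - 4)^2*(q - 3)*(q - 2)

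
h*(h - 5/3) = h^2 - 5*h/3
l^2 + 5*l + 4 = (l + 1)*(l + 4)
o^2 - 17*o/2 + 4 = (o - 8)*(o - 1/2)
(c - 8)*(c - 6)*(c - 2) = c^3 - 16*c^2 + 76*c - 96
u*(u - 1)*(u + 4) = u^3 + 3*u^2 - 4*u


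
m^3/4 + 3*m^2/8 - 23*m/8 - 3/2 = (m/4 + 1)*(m - 3)*(m + 1/2)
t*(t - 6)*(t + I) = t^3 - 6*t^2 + I*t^2 - 6*I*t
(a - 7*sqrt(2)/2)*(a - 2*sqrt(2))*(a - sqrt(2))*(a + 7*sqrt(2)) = a^4 + sqrt(2)*a^3/2 - 66*a^2 + 161*sqrt(2)*a - 196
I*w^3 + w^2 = w^2*(I*w + 1)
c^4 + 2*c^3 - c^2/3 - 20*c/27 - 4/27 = (c - 2/3)*(c + 1/3)^2*(c + 2)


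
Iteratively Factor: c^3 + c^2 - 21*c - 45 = (c + 3)*(c^2 - 2*c - 15) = (c + 3)^2*(c - 5)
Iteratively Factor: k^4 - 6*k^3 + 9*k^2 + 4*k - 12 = (k + 1)*(k^3 - 7*k^2 + 16*k - 12) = (k - 3)*(k + 1)*(k^2 - 4*k + 4) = (k - 3)*(k - 2)*(k + 1)*(k - 2)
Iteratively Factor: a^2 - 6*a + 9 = (a - 3)*(a - 3)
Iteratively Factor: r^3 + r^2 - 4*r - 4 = (r + 1)*(r^2 - 4) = (r - 2)*(r + 1)*(r + 2)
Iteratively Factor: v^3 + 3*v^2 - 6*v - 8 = (v - 2)*(v^2 + 5*v + 4) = (v - 2)*(v + 1)*(v + 4)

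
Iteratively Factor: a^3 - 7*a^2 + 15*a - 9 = (a - 3)*(a^2 - 4*a + 3) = (a - 3)^2*(a - 1)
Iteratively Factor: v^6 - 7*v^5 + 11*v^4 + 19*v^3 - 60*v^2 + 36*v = (v - 2)*(v^5 - 5*v^4 + v^3 + 21*v^2 - 18*v) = (v - 2)*(v + 2)*(v^4 - 7*v^3 + 15*v^2 - 9*v) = (v - 3)*(v - 2)*(v + 2)*(v^3 - 4*v^2 + 3*v) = (v - 3)^2*(v - 2)*(v + 2)*(v^2 - v) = (v - 3)^2*(v - 2)*(v - 1)*(v + 2)*(v)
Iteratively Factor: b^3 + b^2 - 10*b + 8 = (b - 2)*(b^2 + 3*b - 4) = (b - 2)*(b + 4)*(b - 1)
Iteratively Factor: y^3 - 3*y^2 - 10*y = (y + 2)*(y^2 - 5*y) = y*(y + 2)*(y - 5)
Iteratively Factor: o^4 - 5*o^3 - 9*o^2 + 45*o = (o - 5)*(o^3 - 9*o) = o*(o - 5)*(o^2 - 9) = o*(o - 5)*(o - 3)*(o + 3)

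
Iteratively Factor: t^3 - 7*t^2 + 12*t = (t)*(t^2 - 7*t + 12) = t*(t - 3)*(t - 4)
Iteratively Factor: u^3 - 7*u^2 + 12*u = (u - 4)*(u^2 - 3*u) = u*(u - 4)*(u - 3)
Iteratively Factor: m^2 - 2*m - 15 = (m - 5)*(m + 3)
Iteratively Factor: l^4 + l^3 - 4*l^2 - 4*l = (l + 1)*(l^3 - 4*l) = l*(l + 1)*(l^2 - 4) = l*(l - 2)*(l + 1)*(l + 2)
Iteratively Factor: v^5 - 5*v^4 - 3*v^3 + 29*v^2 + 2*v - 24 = (v + 2)*(v^4 - 7*v^3 + 11*v^2 + 7*v - 12) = (v - 1)*(v + 2)*(v^3 - 6*v^2 + 5*v + 12) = (v - 1)*(v + 1)*(v + 2)*(v^2 - 7*v + 12) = (v - 4)*(v - 1)*(v + 1)*(v + 2)*(v - 3)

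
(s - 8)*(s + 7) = s^2 - s - 56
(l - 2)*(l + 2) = l^2 - 4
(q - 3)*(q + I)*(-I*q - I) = -I*q^3 + q^2 + 2*I*q^2 - 2*q + 3*I*q - 3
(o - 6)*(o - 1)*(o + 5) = o^3 - 2*o^2 - 29*o + 30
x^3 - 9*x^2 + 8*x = x*(x - 8)*(x - 1)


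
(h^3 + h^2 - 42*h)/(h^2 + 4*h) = (h^2 + h - 42)/(h + 4)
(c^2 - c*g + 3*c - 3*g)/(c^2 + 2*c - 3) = (c - g)/(c - 1)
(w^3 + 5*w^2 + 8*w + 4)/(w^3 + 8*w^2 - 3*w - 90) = (w^3 + 5*w^2 + 8*w + 4)/(w^3 + 8*w^2 - 3*w - 90)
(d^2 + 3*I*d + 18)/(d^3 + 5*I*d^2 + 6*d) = (d - 3*I)/(d*(d - I))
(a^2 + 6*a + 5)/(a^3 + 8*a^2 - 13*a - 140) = (a + 1)/(a^2 + 3*a - 28)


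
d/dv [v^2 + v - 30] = 2*v + 1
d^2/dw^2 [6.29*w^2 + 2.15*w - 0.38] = 12.5800000000000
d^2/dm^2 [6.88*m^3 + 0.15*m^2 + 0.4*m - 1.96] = 41.28*m + 0.3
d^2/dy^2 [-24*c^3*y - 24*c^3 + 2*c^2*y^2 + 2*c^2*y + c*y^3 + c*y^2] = 2*c*(2*c + 3*y + 1)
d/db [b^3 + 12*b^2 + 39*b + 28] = 3*b^2 + 24*b + 39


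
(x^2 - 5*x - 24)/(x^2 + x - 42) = (x^2 - 5*x - 24)/(x^2 + x - 42)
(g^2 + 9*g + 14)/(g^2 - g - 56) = (g + 2)/(g - 8)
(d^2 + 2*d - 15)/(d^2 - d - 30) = (d - 3)/(d - 6)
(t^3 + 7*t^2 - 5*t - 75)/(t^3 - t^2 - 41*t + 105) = (t^2 + 10*t + 25)/(t^2 + 2*t - 35)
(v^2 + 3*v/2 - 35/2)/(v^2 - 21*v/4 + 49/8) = 4*(v + 5)/(4*v - 7)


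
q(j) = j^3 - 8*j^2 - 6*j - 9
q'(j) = 3*j^2 - 16*j - 6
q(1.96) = -43.96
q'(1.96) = -25.84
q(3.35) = -81.28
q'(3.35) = -25.93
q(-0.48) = -8.07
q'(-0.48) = 2.37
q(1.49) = -32.39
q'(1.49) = -23.18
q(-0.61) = -8.54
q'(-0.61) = 4.88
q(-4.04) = -181.27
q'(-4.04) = 107.60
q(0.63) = -15.71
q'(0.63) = -14.89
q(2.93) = -70.11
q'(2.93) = -27.13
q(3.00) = -72.00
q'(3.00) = -27.00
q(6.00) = -117.00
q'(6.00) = 6.00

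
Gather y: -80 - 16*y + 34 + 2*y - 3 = -14*y - 49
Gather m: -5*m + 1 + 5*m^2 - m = 5*m^2 - 6*m + 1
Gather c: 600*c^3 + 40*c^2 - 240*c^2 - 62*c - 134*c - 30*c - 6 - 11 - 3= 600*c^3 - 200*c^2 - 226*c - 20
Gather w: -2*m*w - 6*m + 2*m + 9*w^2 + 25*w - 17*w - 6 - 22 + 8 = -4*m + 9*w^2 + w*(8 - 2*m) - 20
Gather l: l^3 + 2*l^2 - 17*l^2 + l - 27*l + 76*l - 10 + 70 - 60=l^3 - 15*l^2 + 50*l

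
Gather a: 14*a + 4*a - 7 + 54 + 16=18*a + 63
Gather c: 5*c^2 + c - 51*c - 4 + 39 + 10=5*c^2 - 50*c + 45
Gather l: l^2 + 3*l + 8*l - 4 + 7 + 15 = l^2 + 11*l + 18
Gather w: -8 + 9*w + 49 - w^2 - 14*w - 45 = -w^2 - 5*w - 4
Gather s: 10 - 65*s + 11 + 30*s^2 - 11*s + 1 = 30*s^2 - 76*s + 22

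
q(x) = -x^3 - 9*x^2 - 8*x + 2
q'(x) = -3*x^2 - 18*x - 8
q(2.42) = -84.24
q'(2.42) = -69.13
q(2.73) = -107.26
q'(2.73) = -79.50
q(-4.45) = -52.50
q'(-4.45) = 12.69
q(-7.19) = -34.05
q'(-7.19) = -33.67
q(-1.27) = -0.31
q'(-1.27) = 10.02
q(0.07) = 1.40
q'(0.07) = -9.27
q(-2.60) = -20.46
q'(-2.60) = 18.52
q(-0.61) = 3.76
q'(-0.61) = 1.86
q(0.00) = 2.00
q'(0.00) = -8.00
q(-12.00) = 530.00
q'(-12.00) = -224.00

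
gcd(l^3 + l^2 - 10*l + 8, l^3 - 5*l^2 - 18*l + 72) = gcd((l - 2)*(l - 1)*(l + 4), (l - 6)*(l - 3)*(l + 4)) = l + 4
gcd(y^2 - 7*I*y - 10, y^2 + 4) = y - 2*I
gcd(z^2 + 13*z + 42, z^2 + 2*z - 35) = z + 7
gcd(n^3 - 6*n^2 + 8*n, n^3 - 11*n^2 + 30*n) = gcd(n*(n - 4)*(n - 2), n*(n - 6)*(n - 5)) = n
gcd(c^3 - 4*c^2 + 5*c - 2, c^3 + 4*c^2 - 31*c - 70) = 1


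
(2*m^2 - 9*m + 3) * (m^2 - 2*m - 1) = 2*m^4 - 13*m^3 + 19*m^2 + 3*m - 3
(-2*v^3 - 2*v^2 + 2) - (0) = -2*v^3 - 2*v^2 + 2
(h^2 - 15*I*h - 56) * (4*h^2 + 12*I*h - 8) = 4*h^4 - 48*I*h^3 - 52*h^2 - 552*I*h + 448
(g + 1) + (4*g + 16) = 5*g + 17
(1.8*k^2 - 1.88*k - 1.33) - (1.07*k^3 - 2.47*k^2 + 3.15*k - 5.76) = -1.07*k^3 + 4.27*k^2 - 5.03*k + 4.43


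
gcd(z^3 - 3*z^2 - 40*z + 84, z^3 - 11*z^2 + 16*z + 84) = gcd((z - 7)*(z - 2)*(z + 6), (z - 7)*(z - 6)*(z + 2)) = z - 7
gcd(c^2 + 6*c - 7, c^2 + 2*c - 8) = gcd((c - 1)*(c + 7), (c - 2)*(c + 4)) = 1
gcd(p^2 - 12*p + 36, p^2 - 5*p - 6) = p - 6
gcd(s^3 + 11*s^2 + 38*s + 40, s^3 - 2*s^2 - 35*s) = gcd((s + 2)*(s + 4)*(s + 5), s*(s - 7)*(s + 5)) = s + 5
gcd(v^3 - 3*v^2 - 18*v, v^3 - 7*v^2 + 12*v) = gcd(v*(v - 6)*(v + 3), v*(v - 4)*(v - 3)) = v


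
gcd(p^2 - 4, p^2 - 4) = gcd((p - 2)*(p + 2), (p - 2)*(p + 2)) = p^2 - 4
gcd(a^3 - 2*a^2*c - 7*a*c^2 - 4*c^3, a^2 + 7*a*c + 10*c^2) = 1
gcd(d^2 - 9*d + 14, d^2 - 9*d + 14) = d^2 - 9*d + 14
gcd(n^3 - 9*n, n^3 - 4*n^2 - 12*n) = n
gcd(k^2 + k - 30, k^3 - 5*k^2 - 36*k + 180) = k^2 + k - 30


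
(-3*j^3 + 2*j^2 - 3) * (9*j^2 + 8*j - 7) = -27*j^5 - 6*j^4 + 37*j^3 - 41*j^2 - 24*j + 21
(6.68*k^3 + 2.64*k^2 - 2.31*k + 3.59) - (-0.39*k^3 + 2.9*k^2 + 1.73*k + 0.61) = 7.07*k^3 - 0.26*k^2 - 4.04*k + 2.98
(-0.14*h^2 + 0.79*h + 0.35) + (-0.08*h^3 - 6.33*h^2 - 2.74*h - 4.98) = -0.08*h^3 - 6.47*h^2 - 1.95*h - 4.63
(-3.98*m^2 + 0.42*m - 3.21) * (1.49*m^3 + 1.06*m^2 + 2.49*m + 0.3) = -5.9302*m^5 - 3.593*m^4 - 14.2479*m^3 - 3.5508*m^2 - 7.8669*m - 0.963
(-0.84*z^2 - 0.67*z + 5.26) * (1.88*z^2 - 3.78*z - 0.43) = -1.5792*z^4 + 1.9156*z^3 + 12.7826*z^2 - 19.5947*z - 2.2618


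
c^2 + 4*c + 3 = (c + 1)*(c + 3)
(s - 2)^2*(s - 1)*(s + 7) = s^4 + 2*s^3 - 27*s^2 + 52*s - 28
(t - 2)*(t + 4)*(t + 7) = t^3 + 9*t^2 + 6*t - 56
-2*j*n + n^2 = n*(-2*j + n)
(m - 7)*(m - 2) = m^2 - 9*m + 14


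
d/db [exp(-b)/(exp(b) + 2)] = -(2*exp(b) + 2)*exp(-b)/(exp(2*b) + 4*exp(b) + 4)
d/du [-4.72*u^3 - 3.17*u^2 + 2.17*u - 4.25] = -14.16*u^2 - 6.34*u + 2.17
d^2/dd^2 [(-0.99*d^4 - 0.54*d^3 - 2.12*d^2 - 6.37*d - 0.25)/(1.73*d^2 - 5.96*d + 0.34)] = (-5.92594199999999*d^6 + 61.246152*d^5 - 214.492212*d^4 - 87.477234*d^3 + 8.18476200000003*d^2 + 37.57266*d - 43.77318)/(5.177717*d^6 - 53.513052*d^5 + 187.409862*d^4 - 232.742768*d^3 + 36.831996*d^2 - 2.066928*d + 0.039304)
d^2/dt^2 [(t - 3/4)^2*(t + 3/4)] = 6*t - 3/2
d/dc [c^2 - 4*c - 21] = 2*c - 4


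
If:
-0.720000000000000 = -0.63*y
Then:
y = 1.14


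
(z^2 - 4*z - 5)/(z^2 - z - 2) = (z - 5)/(z - 2)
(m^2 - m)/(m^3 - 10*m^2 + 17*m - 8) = m/(m^2 - 9*m + 8)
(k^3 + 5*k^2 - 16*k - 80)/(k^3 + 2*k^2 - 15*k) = (k^2 - 16)/(k*(k - 3))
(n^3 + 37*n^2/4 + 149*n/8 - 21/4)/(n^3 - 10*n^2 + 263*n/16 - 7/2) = 2*(2*n^2 + 19*n + 42)/(4*n^2 - 39*n + 56)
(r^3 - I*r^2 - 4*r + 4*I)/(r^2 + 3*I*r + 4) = (r^2 - 4)/(r + 4*I)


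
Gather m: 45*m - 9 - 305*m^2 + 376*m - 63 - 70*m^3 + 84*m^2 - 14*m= -70*m^3 - 221*m^2 + 407*m - 72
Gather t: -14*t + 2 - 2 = -14*t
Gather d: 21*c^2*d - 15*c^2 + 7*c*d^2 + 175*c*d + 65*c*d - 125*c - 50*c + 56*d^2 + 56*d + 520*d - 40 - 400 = -15*c^2 - 175*c + d^2*(7*c + 56) + d*(21*c^2 + 240*c + 576) - 440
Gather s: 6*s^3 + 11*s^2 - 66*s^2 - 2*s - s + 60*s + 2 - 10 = 6*s^3 - 55*s^2 + 57*s - 8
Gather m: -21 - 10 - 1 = -32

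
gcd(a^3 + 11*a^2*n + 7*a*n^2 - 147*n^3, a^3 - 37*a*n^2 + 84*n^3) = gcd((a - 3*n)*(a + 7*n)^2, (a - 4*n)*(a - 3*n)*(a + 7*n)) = a^2 + 4*a*n - 21*n^2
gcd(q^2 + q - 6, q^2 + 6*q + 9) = q + 3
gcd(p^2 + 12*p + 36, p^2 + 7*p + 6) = p + 6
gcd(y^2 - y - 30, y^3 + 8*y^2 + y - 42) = 1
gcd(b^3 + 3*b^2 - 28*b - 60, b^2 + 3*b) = 1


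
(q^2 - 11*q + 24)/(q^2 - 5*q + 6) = (q - 8)/(q - 2)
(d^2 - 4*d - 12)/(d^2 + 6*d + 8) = (d - 6)/(d + 4)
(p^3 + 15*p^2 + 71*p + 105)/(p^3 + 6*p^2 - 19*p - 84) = (p + 5)/(p - 4)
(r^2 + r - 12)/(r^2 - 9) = (r + 4)/(r + 3)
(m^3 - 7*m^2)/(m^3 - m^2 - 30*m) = m*(7 - m)/(-m^2 + m + 30)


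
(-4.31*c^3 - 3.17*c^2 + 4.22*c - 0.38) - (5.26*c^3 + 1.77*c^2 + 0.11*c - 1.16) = -9.57*c^3 - 4.94*c^2 + 4.11*c + 0.78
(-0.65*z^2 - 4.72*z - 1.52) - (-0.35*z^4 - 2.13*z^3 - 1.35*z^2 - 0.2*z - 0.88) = 0.35*z^4 + 2.13*z^3 + 0.7*z^2 - 4.52*z - 0.64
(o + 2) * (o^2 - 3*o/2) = o^3 + o^2/2 - 3*o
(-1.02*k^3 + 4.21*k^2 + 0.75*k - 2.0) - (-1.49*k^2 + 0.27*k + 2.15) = -1.02*k^3 + 5.7*k^2 + 0.48*k - 4.15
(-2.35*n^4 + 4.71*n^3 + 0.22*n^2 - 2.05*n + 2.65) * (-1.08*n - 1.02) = 2.538*n^5 - 2.6898*n^4 - 5.0418*n^3 + 1.9896*n^2 - 0.771*n - 2.703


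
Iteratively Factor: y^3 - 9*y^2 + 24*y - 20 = (y - 5)*(y^2 - 4*y + 4) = (y - 5)*(y - 2)*(y - 2)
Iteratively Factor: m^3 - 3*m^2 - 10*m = (m - 5)*(m^2 + 2*m) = m*(m - 5)*(m + 2)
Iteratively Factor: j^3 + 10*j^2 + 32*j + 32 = (j + 2)*(j^2 + 8*j + 16) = (j + 2)*(j + 4)*(j + 4)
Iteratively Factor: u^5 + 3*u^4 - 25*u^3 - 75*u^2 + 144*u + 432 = (u - 3)*(u^4 + 6*u^3 - 7*u^2 - 96*u - 144) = (u - 3)*(u + 3)*(u^3 + 3*u^2 - 16*u - 48) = (u - 3)*(u + 3)*(u + 4)*(u^2 - u - 12) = (u - 4)*(u - 3)*(u + 3)*(u + 4)*(u + 3)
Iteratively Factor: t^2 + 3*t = (t)*(t + 3)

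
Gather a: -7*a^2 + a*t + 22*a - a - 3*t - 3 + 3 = -7*a^2 + a*(t + 21) - 3*t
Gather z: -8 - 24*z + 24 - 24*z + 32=48 - 48*z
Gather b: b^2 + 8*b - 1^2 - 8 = b^2 + 8*b - 9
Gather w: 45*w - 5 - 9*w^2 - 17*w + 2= -9*w^2 + 28*w - 3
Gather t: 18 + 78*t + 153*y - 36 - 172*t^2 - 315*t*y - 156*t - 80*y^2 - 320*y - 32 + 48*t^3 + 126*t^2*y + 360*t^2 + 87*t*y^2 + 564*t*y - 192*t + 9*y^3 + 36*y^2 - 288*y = 48*t^3 + t^2*(126*y + 188) + t*(87*y^2 + 249*y - 270) + 9*y^3 - 44*y^2 - 455*y - 50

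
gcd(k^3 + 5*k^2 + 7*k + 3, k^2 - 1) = k + 1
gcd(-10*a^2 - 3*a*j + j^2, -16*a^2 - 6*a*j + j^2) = 2*a + j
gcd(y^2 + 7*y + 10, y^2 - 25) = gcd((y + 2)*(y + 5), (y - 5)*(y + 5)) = y + 5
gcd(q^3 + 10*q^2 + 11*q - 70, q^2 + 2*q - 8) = q - 2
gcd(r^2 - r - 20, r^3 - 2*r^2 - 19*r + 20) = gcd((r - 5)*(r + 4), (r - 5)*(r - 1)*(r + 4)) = r^2 - r - 20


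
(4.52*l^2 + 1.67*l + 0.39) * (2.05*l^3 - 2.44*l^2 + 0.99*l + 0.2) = 9.266*l^5 - 7.6053*l^4 + 1.1995*l^3 + 1.6057*l^2 + 0.7201*l + 0.078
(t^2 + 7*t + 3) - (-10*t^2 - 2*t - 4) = 11*t^2 + 9*t + 7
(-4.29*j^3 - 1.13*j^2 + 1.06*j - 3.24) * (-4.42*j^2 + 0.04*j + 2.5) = 18.9618*j^5 + 4.823*j^4 - 15.4554*j^3 + 11.5382*j^2 + 2.5204*j - 8.1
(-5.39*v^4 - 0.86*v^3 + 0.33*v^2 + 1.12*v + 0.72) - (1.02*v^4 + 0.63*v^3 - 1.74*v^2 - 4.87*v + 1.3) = -6.41*v^4 - 1.49*v^3 + 2.07*v^2 + 5.99*v - 0.58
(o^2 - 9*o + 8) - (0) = o^2 - 9*o + 8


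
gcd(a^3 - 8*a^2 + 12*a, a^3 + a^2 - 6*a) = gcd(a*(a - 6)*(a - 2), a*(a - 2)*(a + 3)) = a^2 - 2*a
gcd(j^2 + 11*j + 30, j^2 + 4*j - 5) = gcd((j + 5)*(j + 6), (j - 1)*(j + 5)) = j + 5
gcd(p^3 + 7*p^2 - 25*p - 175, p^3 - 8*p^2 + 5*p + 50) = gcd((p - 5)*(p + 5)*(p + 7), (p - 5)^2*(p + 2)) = p - 5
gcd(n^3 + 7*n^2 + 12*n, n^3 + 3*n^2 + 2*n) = n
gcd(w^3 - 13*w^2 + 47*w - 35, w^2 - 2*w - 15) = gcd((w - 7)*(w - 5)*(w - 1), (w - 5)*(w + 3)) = w - 5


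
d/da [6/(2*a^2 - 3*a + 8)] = 6*(3 - 4*a)/(2*a^2 - 3*a + 8)^2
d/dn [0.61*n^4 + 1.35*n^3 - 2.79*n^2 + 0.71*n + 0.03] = 2.44*n^3 + 4.05*n^2 - 5.58*n + 0.71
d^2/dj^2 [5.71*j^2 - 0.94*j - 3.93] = 11.4200000000000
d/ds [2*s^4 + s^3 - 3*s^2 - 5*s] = 8*s^3 + 3*s^2 - 6*s - 5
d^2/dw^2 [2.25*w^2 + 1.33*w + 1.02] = 4.50000000000000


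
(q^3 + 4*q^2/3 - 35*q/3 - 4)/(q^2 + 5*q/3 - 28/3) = (3*q^2 - 8*q - 3)/(3*q - 7)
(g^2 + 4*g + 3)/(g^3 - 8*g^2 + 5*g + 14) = (g + 3)/(g^2 - 9*g + 14)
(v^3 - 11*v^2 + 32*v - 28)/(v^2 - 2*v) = v - 9 + 14/v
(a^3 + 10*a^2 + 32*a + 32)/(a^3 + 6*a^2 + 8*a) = (a + 4)/a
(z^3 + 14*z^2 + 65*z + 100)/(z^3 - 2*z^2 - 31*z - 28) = (z^2 + 10*z + 25)/(z^2 - 6*z - 7)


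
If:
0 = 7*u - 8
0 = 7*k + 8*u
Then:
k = -64/49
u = 8/7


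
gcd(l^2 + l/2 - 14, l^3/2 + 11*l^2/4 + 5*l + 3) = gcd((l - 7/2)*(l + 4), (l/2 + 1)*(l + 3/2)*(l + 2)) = 1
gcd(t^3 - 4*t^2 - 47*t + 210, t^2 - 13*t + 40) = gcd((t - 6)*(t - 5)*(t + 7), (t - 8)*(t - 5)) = t - 5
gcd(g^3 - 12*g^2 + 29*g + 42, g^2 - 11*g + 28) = g - 7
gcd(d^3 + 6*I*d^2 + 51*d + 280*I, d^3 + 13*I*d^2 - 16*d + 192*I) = d + 8*I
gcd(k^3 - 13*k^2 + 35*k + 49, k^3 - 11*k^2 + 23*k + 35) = k^2 - 6*k - 7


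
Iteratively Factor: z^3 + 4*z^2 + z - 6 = (z + 2)*(z^2 + 2*z - 3) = (z - 1)*(z + 2)*(z + 3)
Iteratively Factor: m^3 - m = (m - 1)*(m^2 + m) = m*(m - 1)*(m + 1)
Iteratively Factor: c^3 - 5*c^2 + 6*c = (c)*(c^2 - 5*c + 6) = c*(c - 2)*(c - 3)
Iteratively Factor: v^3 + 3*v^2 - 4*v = (v)*(v^2 + 3*v - 4) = v*(v + 4)*(v - 1)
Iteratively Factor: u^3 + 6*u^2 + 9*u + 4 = (u + 1)*(u^2 + 5*u + 4) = (u + 1)*(u + 4)*(u + 1)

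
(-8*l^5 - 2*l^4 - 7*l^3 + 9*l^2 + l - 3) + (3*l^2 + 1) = -8*l^5 - 2*l^4 - 7*l^3 + 12*l^2 + l - 2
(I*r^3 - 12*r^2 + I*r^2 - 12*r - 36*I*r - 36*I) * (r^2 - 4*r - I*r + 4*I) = I*r^5 - 11*r^4 - 3*I*r^4 + 33*r^3 - 28*I*r^3 + 8*r^2 + 72*I*r^2 + 108*r + 96*I*r + 144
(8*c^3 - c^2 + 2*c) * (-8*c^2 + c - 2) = -64*c^5 + 16*c^4 - 33*c^3 + 4*c^2 - 4*c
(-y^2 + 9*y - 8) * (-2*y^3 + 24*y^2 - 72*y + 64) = 2*y^5 - 42*y^4 + 304*y^3 - 904*y^2 + 1152*y - 512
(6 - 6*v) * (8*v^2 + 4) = -48*v^3 + 48*v^2 - 24*v + 24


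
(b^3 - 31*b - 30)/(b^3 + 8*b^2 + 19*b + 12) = (b^2 - b - 30)/(b^2 + 7*b + 12)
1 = 1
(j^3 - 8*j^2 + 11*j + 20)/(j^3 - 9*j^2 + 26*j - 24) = (j^2 - 4*j - 5)/(j^2 - 5*j + 6)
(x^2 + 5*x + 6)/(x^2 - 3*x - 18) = (x + 2)/(x - 6)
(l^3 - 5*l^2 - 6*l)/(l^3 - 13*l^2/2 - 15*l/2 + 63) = 2*l*(l + 1)/(2*l^2 - l - 21)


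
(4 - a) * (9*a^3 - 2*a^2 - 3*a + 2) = -9*a^4 + 38*a^3 - 5*a^2 - 14*a + 8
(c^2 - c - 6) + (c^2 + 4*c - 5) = 2*c^2 + 3*c - 11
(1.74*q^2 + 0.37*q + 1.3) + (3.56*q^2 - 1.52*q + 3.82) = 5.3*q^2 - 1.15*q + 5.12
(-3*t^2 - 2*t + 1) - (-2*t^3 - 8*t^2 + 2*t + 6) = 2*t^3 + 5*t^2 - 4*t - 5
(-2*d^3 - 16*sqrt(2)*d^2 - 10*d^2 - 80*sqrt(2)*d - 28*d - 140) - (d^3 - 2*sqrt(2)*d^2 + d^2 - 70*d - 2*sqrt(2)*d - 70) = -3*d^3 - 14*sqrt(2)*d^2 - 11*d^2 - 78*sqrt(2)*d + 42*d - 70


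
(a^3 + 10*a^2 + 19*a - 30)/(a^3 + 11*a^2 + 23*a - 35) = (a + 6)/(a + 7)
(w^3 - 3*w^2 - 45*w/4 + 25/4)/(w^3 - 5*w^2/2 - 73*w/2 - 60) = (2*w^2 - 11*w + 5)/(2*(w^2 - 5*w - 24))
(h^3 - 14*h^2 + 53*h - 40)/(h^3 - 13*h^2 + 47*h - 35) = (h - 8)/(h - 7)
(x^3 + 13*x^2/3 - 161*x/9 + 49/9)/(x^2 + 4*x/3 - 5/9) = (3*x^2 + 14*x - 49)/(3*x + 5)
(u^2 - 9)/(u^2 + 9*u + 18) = (u - 3)/(u + 6)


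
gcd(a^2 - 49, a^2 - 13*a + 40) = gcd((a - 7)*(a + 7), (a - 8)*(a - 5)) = 1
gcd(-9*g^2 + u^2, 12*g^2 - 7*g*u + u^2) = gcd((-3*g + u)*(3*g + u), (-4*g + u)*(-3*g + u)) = -3*g + u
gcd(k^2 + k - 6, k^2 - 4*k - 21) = k + 3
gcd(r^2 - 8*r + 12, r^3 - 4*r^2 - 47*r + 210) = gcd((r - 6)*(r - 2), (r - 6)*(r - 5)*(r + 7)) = r - 6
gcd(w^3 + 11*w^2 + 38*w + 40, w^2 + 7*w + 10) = w^2 + 7*w + 10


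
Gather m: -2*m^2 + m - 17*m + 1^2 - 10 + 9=-2*m^2 - 16*m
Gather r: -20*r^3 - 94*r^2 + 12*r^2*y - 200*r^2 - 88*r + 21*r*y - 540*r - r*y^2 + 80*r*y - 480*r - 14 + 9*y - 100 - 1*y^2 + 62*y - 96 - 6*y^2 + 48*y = -20*r^3 + r^2*(12*y - 294) + r*(-y^2 + 101*y - 1108) - 7*y^2 + 119*y - 210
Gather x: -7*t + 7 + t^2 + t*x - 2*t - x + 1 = t^2 - 9*t + x*(t - 1) + 8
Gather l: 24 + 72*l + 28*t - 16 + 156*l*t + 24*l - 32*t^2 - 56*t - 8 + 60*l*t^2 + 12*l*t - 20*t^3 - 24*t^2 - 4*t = l*(60*t^2 + 168*t + 96) - 20*t^3 - 56*t^2 - 32*t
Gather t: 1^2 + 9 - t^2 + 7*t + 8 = -t^2 + 7*t + 18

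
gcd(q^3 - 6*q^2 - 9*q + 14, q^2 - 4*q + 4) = 1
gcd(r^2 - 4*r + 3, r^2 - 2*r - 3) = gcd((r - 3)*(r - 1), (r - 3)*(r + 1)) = r - 3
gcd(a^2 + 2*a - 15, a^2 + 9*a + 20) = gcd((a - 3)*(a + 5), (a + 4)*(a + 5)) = a + 5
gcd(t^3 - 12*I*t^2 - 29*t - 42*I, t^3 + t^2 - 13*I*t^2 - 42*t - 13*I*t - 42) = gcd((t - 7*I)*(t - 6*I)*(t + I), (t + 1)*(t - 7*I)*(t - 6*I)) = t^2 - 13*I*t - 42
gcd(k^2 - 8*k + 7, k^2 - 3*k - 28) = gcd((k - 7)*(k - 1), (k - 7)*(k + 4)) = k - 7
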